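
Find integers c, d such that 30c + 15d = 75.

Step 1: Check solvability.
gcd(30, 15) = 15
Since 15 divides 75, solutions exist.

Step 2: Apply extended Euclidean algorithm to find gcd.
We find integers such that 30*x0 + 15*y0 = 15

Step 3: Scale the particular solution.
Multiply by 75/15 = 5:
c = 0, d = 5

Step 4: Verify.
30*(0) + 15*(5) = 75 = 75 ✓

c = 0, d = 5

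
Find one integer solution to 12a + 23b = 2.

Step 1: Check solvability.
gcd(12, 23) = 1
Since 1 divides 2, solutions exist.

Step 2: Apply extended Euclidean algorithm to find gcd.
We find integers such that 12*x0 + 23*y0 = 1

Step 3: Scale the particular solution.
Multiply by 2/1 = 2:
a = 4, b = -2

Step 4: Verify.
12*(4) + 23*(-2) = 2 = 2 ✓

a = 4, b = -2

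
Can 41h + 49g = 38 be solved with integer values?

Step 1: Compute gcd(41, 49).
gcd(41, 49) = 1

Step 2: Check divisibility.
Does 1 divide 38? 38 = 1 x 38, so yes.

By the theorem on linear Diophantine equations, 41h + 49g = 38 has integer solutions if and only if gcd(41, 49) divides 38. Since 1 | 38, solutions exist.

Yes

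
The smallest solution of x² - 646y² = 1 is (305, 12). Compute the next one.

Solutions to x² - Dy² = 1 are generated by powers of (x₀ + y₀√D).
The next solution satisfies x₁ + y₁√646 = (x₀ + y₀√646)², giving:
x₁ = x₀² + 646y₀² = 305² + 646·12² = 93025 + 93024 = 186049
y₁ = 2x₀y₀ = 2·305·12 = 7320

Verify: 186049² - 646·7320² = 34614230401 - 34614230400 = 1 ✓

x = 186049, y = 7320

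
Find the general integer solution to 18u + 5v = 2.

Step 1: Compute gcd(18, 5) = 1.
Since 1 divides 2, solutions exist.

Step 2: Find a particular solution using extended Euclidean algorithm.
We get u₀ = 4, v₀ = -14.
Check: 18*4 + 5*-14 = 2 = 2 ✓

Step 3: Write the general solution.
u = 4 + (5/1)t = 4 + 5t
v = -14 - (18/1)t = -14 - 18t
for any integer t.

u = 4 + 5t, v = -14 - 18t for integer t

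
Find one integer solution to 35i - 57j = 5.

Step 1: Check solvability.
gcd(35, 57) = 1
Since 1 divides 5, solutions exist.

Step 2: Apply extended Euclidean algorithm to find gcd.
We find integers such that 35*x0 + 57*y0 = 1

Step 3: Scale the particular solution.
Multiply by 5/1 = 5:
i = -65, j = -40

Step 4: Verify.
35*(-65) - 57*(-40) = 5 = 5 ✓

i = -65, j = -40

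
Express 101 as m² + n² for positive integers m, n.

We need to find integers m, n > 0 such that m² + n² = 101.
Trying m = 1: n² = 101 - 1² = 101 - 1 = 100
n = 10
Check: 1² + 10² = 1 + 100 = 101 ✓

101 = 1² + 10²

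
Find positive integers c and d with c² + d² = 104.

We need to find integers c, d > 0 such that c² + d² = 104.
Trying c = 2: d² = 104 - 2² = 104 - 4 = 100
d = 10
Check: 2² + 10² = 4 + 100 = 104 ✓

104 = 2² + 10²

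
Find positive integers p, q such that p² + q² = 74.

Search for p with 74 - p² a perfect square.
p = 5: 74 - 5² = 74 - 25 = 49 = 7² ✓
So p = 5, q = 7.

p = 5, q = 7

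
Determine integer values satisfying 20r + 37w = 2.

Step 1: Check solvability.
gcd(20, 37) = 1
Since 1 divides 2, solutions exist.

Step 2: Apply extended Euclidean algorithm to find gcd.
We find integers such that 20*x0 + 37*y0 = 1

Step 3: Scale the particular solution.
Multiply by 2/1 = 2:
r = 26, w = -14

Step 4: Verify.
20*(26) + 37*(-14) = 2 = 2 ✓

r = 26, w = -14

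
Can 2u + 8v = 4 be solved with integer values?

Step 1: Compute gcd(2, 8).
gcd(2, 8) = 2

Step 2: Check divisibility.
Does 2 divide 4? 4 = 2 x 2, so yes.

By the theorem on linear Diophantine equations, 2u + 8v = 4 has integer solutions if and only if gcd(2, 8) divides 4. Since 2 | 4, solutions exist.

Yes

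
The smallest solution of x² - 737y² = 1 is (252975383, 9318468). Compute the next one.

Solutions to x² - Dy² = 1 are generated by powers of (x₀ + y₀√D).
The next solution satisfies x₁ + y₁√737 = (x₀ + y₀√737)², giving:
x₁ = x₀² + 737y₀² = 252975383² + 737·9318468² = 63996544403996689 + 63996544403996688 = 127993088807993377
y₁ = 2x₀y₀ = 2·252975383·9318468 = 4714686022546488

Verify: 127993088807993377² - 737·4714686022546488² = 16382230782610879464409649275864129 - 16382230782610879464409649275864128 = 1 ✓

x = 127993088807993377, y = 4714686022546488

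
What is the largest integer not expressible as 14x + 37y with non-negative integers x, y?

For two coprime denominations a and b, the Frobenius number (largest value not representable as a non-negative combination) is ab - a - b.
Here gcd(14, 37) = 1, so they are coprime.
F(14, 37) = 14·37 - 14 - 37 = 518 - 51 = 467

467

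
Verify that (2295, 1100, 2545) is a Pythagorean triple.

Compute a² + b²:
2295² + 1100² = 5267025 + 1210000 = 6477025
Compute c²:
2545² = 6477025
Since 6477025 = 6477025, it is a Pythagorean triple.

Yes, it is a Pythagorean triple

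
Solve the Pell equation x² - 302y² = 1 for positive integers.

We seek the smallest positive integers (x, y) with x² - 302y² = 1, i.e., x² = 302y² + 1.
Try successive y values:
y = 1: x² = 302·1² + 1 = 303, not a perfect square
y = 2: x² = 302·2² + 1 = 1209, not a perfect square
y = 3: x² = 302·3² + 1 = 2719, not a perfect square
... continuing the search (or via continued fractions) ...
y = 246092: x² = 302·246092² + 1 = 18289504284129, x = 4276623 ✓

Verify: 4276623² - 302·246092² = 18289504284129 - 18289504284128 = 1 ✓

x = 4276623, y = 246092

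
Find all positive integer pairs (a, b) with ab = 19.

The positive divisors of 19 are: 1, 19.
Each divisor d gives the pair (d, 19/d):
(1, 19), (19, 1)

(1, 19), (19, 1)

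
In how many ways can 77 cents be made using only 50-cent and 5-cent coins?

We need non-negative integers (x, y) with 50x + 5y = 77.
For each x from 0 to 1, check if (77 - 50x) is a non-negative multiple of 5.
Solutions (x, y): none
Count: 0

0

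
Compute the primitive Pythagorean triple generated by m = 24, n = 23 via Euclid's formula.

a = m² - n² = 24² - 23² = 576 - 529 = 47
b = 2mn = 2·24·23 = 1104
c = m² + n² = 576 + 529 = 1105
Verify: 47² + 1104² = 2209 + 1218816 = 1221025 = 1105² ✓

(47, 1104, 1105)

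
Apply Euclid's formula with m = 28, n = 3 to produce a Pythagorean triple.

a = m² - n² = 28² - 3² = 784 - 9 = 775
b = 2mn = 2·28·3 = 168
c = m² + n² = 784 + 9 = 793
Verify: 775² + 168² = 600625 + 28224 = 628849 = 793² ✓

(775, 168, 793)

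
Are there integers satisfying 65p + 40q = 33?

Step 1: Compute gcd(65, 40).
gcd(65, 40) = 5

Step 2: Check divisibility.
Does 5 divide 33? 33 = 5 x 6 + 3, so no.

By the theorem on linear Diophantine equations, 65p + 40q = 33 has integer solutions if and only if gcd(65, 40) divides 33. Since 5 does not divide 33, no solutions exist.

No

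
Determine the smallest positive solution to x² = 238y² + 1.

We seek the smallest positive integers (x, y) with x² - 238y² = 1, i.e., x² = 238y² + 1.
Try successive y values:
y = 1: x² = 238·1² + 1 = 239, not a perfect square
y = 2: x² = 238·2² + 1 = 953, not a perfect square
y = 3: x² = 238·3² + 1 = 2143, not a perfect square
... continuing the search (or via continued fractions) ...
y = 756: x² = 238·756² + 1 = 136025569, x = 11663 ✓

Verify: 11663² - 238·756² = 136025569 - 136025568 = 1 ✓

x = 11663, y = 756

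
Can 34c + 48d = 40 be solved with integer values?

Step 1: Compute gcd(34, 48).
gcd(34, 48) = 2

Step 2: Check divisibility.
Does 2 divide 40? 40 = 2 x 20, so yes.

By the theorem on linear Diophantine equations, 34c + 48d = 40 has integer solutions if and only if gcd(34, 48) divides 40. Since 2 | 40, solutions exist.

Yes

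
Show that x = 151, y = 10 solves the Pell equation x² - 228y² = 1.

Compute x² = 151² = 22801
Compute 228y² = 228·10² = 228·100 = 22800
x² - 228y² = 22801 - 22800 = 1
Since this equals 1, (151, 10) is a solution.

Yes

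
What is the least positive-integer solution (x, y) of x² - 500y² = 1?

We seek the smallest positive integers (x, y) with x² - 500y² = 1, i.e., x² = 500y² + 1.
Try successive y values:
y = 1: x² = 500·1² + 1 = 501, not a perfect square
y = 2: x² = 500·2² + 1 = 2001, not a perfect square
y = 3: x² = 500·3² + 1 = 4501, not a perfect square
... continuing the search (or via continued fractions) ...
y = 41602: x² = 500·41602² + 1 = 865363202001, x = 930249 ✓

Verify: 930249² - 500·41602² = 865363202001 - 865363202000 = 1 ✓

x = 930249, y = 41602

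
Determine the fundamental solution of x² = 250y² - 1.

We need x² = 250y² - 1. Try successive y:
y = 1: x² = 250·1² - 1 = 249, not a perfect square
y = 2: x² = 250·2² - 1 = 999, not a perfect square
y = 3: x² = 250·3² - 1 = 2249, not a perfect square
...
y = 281: x² = 250·281² - 1 = 19740249 = 4443² ✓
Check: 4443² - 250·281² = 19740249 - 19740250 = -1 ✓

x = 4443, y = 281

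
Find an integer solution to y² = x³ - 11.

Try small integer x values and check whether x³ - 11 is a perfect square.
x = 3: x³ - 11 = 3³ - 11 = 27 - 11 = 16
Is 16 a perfect square? 4² = 16 ✓
So (x, y) = (3, 4) is a solution.

x = 3, y = 4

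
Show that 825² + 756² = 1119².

Compute a² + b² = 825² + 756² = 680625 + 571536 = 1252161
Compute c² = 1119² = 1252161
Since 1252161 = 1252161, confirmed.

Yes, it is a Pythagorean triple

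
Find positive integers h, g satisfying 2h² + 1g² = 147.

Try small values of h and check whether (147 - 2h²)/1 is a perfect square.
h = 7: 2·7² = 98, so 1g² = 147 - 98 = 49, giving g² = 49, g = 7.
Check: 2·7² + 1·7² = 98 + 49 = 147 ✓

h = 7, g = 7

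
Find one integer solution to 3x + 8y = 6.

Step 1: Check solvability.
gcd(3, 8) = 1
Since 1 divides 6, solutions exist.

Step 2: Apply extended Euclidean algorithm to find gcd.
We find integers such that 3*x0 + 8*y0 = 1

Step 3: Scale the particular solution.
Multiply by 6/1 = 6:
x = 18, y = -6

Step 4: Verify.
3*(18) + 8*(-6) = 6 = 6 ✓

x = 18, y = -6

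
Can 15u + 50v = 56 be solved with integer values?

Step 1: Compute gcd(15, 50).
gcd(15, 50) = 5

Step 2: Check divisibility.
Does 5 divide 56? 56 = 5 x 11 + 1, so no.

By the theorem on linear Diophantine equations, 15u + 50v = 56 has integer solutions if and only if gcd(15, 50) divides 56. Since 5 does not divide 56, no solutions exist.

No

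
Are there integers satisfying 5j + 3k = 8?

Step 1: Compute gcd(5, 3).
gcd(5, 3) = 1

Step 2: Check divisibility.
Does 1 divide 8? 8 = 1 x 8, so yes.

By the theorem on linear Diophantine equations, 5j + 3k = 8 has integer solutions if and only if gcd(5, 3) divides 8. Since 1 | 8, solutions exist.

Yes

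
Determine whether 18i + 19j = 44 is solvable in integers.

Step 1: Compute gcd(18, 19).
gcd(18, 19) = 1

Step 2: Check divisibility.
Does 1 divide 44? 44 = 1 x 44, so yes.

By the theorem on linear Diophantine equations, 18i + 19j = 44 has integer solutions if and only if gcd(18, 19) divides 44. Since 1 | 44, solutions exist.

Yes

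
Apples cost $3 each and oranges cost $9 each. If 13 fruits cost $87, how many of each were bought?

Let a = apples, o = oranges.
a + o = 13
3a + 9o = 87
Substitute o = 13 - a:
3a + 9(13 - a) = 87
(3 - 9)a = 87 - 117
-6a = -30
a = 5, o = 13 - 5 = 8

Apples: 5, Oranges: 8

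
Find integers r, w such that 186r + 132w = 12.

Step 1: Check solvability.
gcd(186, 132) = 6
Since 6 divides 12, solutions exist.

Step 2: Apply extended Euclidean algorithm to find gcd.
We find integers such that 186*x0 + 132*y0 = 6

Step 3: Scale the particular solution.
Multiply by 12/6 = 2:
r = 10, w = -14

Step 4: Verify.
186*(10) + 132*(-14) = 12 = 12 ✓

r = 10, w = -14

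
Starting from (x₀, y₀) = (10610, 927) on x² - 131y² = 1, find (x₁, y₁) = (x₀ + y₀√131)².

Solutions to x² - Dy² = 1 are generated by powers of (x₀ + y₀√D).
The next solution satisfies x₁ + y₁√131 = (x₀ + y₀√131)², giving:
x₁ = x₀² + 131y₀² = 10610² + 131·927² = 112572100 + 112572099 = 225144199
y₁ = 2x₀y₀ = 2·10610·927 = 19670940

Verify: 225144199² - 131·19670940² = 50689910343351601 - 50689910343351600 = 1 ✓

x = 225144199, y = 19670940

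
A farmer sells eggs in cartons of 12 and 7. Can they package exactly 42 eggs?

We need non-negative a, b with 12a + 7b = 42.
gcd(12, 7) = 1 divides 42.
Try a = 0: 7b = 42 - 0 = 42, so b = 6.
One way: 0 cartons of 12 and 6 cartons of 7.

Yes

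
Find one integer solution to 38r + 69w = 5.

Step 1: Check solvability.
gcd(38, 69) = 1
Since 1 divides 5, solutions exist.

Step 2: Apply extended Euclidean algorithm to find gcd.
We find integers such that 38*x0 + 69*y0 = 1

Step 3: Scale the particular solution.
Multiply by 5/1 = 5:
r = 100, w = -55

Step 4: Verify.
38*(100) + 69*(-55) = 5 = 5 ✓

r = 100, w = -55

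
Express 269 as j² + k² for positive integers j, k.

We need to find integers j, k > 0 such that j² + k² = 269.
Trying j = 10: k² = 269 - 10² = 269 - 100 = 169
k = 13
Check: 10² + 13² = 100 + 169 = 269 ✓

269 = 10² + 13²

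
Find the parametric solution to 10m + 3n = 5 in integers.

Step 1: Compute gcd(10, 3) = 1.
Since 1 divides 5, solutions exist.

Step 2: Find a particular solution using extended Euclidean algorithm.
We get m₀ = 5, n₀ = -15.
Check: 10*5 + 3*-15 = 5 = 5 ✓

Step 3: Write the general solution.
m = 5 + (3/1)t = 5 + 3t
n = -15 - (10/1)t = -15 - 10t
for any integer t.

m = 5 + 3t, n = -15 - 10t for integer t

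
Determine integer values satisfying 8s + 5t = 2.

Step 1: Check solvability.
gcd(8, 5) = 1
Since 1 divides 2, solutions exist.

Step 2: Apply extended Euclidean algorithm to find gcd.
We find integers such that 8*x0 + 5*y0 = 1

Step 3: Scale the particular solution.
Multiply by 2/1 = 2:
s = 4, t = -6

Step 4: Verify.
8*(4) + 5*(-6) = 2 = 2 ✓

s = 4, t = -6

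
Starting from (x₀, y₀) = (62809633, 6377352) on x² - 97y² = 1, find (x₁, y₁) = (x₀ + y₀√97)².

Solutions to x² - Dy² = 1 are generated by powers of (x₀ + y₀√D).
The next solution satisfies x₁ + y₁√97 = (x₀ + y₀√97)², giving:
x₁ = x₀² + 97y₀² = 62809633² + 97·6377352² = 3945049997594689 + 3945049997594688 = 7890099995189377
y₁ = 2x₀y₀ = 2·62809633·6377352 = 801118277263632

Verify: 7890099995189377² - 97·801118277263632² = 62253677934087406958542093648129 - 62253677934087406958542093648128 = 1 ✓

x = 7890099995189377, y = 801118277263632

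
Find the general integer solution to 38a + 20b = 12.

Step 1: Compute gcd(38, 20) = 2.
Since 2 divides 12, solutions exist.

Step 2: Find a particular solution using extended Euclidean algorithm.
We get a₀ = -6, b₀ = 12.
Check: 38*-6 + 20*12 = 12 = 12 ✓

Step 3: Write the general solution.
a = -6 + (20/2)t = -6 + 10t
b = 12 - (38/2)t = 12 - 19t
for any integer t.

a = -6 + 10t, b = 12 - 19t for integer t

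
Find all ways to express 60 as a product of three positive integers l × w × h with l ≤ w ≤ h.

Iterate l from 1 to ⌊60^(1/3)⌋. For each l dividing 60, iterate w ≥ l with w dividing 60/l, and set h = 60/(l·w).
Triples found (10): (1×1×60), (1×2×30), (1×3×20), (1×4×15), (1×5×12), (1×6×10), (2×2×15), (2×3×10), (2×5×6), (3×4×5)

(1×1×60), (1×2×30), (1×3×20), (1×4×15), (1×5×12), (1×6×10), (2×2×15), (2×3×10), (2×5×6), (3×4×5)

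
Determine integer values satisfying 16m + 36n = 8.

Step 1: Check solvability.
gcd(16, 36) = 4
Since 4 divides 8, solutions exist.

Step 2: Apply extended Euclidean algorithm to find gcd.
We find integers such that 16*x0 + 36*y0 = 4

Step 3: Scale the particular solution.
Multiply by 8/4 = 2:
m = -4, n = 2

Step 4: Verify.
16*(-4) + 36*(2) = 8 = 8 ✓

m = -4, n = 2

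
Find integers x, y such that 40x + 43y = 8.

Step 1: Check solvability.
gcd(40, 43) = 1
Since 1 divides 8, solutions exist.

Step 2: Apply extended Euclidean algorithm to find gcd.
We find integers such that 40*x0 + 43*y0 = 1

Step 3: Scale the particular solution.
Multiply by 8/1 = 8:
x = 112, y = -104

Step 4: Verify.
40*(112) + 43*(-104) = 8 = 8 ✓

x = 112, y = -104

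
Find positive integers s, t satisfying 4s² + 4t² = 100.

Try small values of s and check whether (100 - 4s²)/4 is a perfect square.
s = 3: 4·3² = 36, so 4t² = 100 - 36 = 64, giving t² = 16, t = 4.
Check: 4·3² + 4·4² = 36 + 64 = 100 ✓

s = 3, t = 4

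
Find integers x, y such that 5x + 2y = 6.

Step 1: Check solvability.
gcd(5, 2) = 1
Since 1 divides 6, solutions exist.

Step 2: Apply extended Euclidean algorithm to find gcd.
We find integers such that 5*x0 + 2*y0 = 1

Step 3: Scale the particular solution.
Multiply by 6/1 = 6:
x = 6, y = -12

Step 4: Verify.
5*(6) + 2*(-12) = 6 = 6 ✓

x = 6, y = -12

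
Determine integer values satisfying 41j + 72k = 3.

Step 1: Check solvability.
gcd(41, 72) = 1
Since 1 divides 3, solutions exist.

Step 2: Apply extended Euclidean algorithm to find gcd.
We find integers such that 41*x0 + 72*y0 = 1

Step 3: Scale the particular solution.
Multiply by 3/1 = 3:
j = -21, k = 12

Step 4: Verify.
41*(-21) + 72*(12) = 3 = 3 ✓

j = -21, k = 12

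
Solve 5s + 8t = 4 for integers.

Step 1: Check solvability.
gcd(5, 8) = 1
Since 1 divides 4, solutions exist.

Step 2: Apply extended Euclidean algorithm to find gcd.
We find integers such that 5*x0 + 8*y0 = 1

Step 3: Scale the particular solution.
Multiply by 4/1 = 4:
s = -12, t = 8

Step 4: Verify.
5*(-12) + 8*(8) = 4 = 4 ✓

s = -12, t = 8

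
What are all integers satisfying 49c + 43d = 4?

Step 1: Compute gcd(49, 43) = 1.
Since 1 divides 4, solutions exist.

Step 2: Find a particular solution using extended Euclidean algorithm.
We get c₀ = -28, d₀ = 32.
Check: 49*-28 + 43*32 = 4 = 4 ✓

Step 3: Write the general solution.
c = -28 + (43/1)t = -28 + 43t
d = 32 - (49/1)t = 32 - 49t
for any integer t.

c = -28 + 43t, d = 32 - 49t for integer t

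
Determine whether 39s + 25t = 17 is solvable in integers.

Step 1: Compute gcd(39, 25).
gcd(39, 25) = 1

Step 2: Check divisibility.
Does 1 divide 17? 17 = 1 x 17, so yes.

By the theorem on linear Diophantine equations, 39s + 25t = 17 has integer solutions if and only if gcd(39, 25) divides 17. Since 1 | 17, solutions exist.

Yes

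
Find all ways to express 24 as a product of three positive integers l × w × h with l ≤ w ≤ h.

Iterate l from 1 to ⌊24^(1/3)⌋. For each l dividing 24, iterate w ≥ l with w dividing 24/l, and set h = 24/(l·w).
Triples found (6): (1×1×24), (1×2×12), (1×3×8), (1×4×6), (2×2×6), (2×3×4)

(1×1×24), (1×2×12), (1×3×8), (1×4×6), (2×2×6), (2×3×4)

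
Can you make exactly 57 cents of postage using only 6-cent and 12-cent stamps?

We need non-negative x, y with 6x + 12y = 57.
gcd(6, 12) = 6, and 6 does not divide 57.
No integer solutions exist, so certainly no non-negative ones.

No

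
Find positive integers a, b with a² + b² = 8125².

We need a² + b² = 8125² = 66015625.
Trying: 285² + 8120² = 81225 + 65934400 = 66015625 ✓

(285, 8120, 8125)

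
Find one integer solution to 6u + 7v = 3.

Step 1: Check solvability.
gcd(6, 7) = 1
Since 1 divides 3, solutions exist.

Step 2: Apply extended Euclidean algorithm to find gcd.
We find integers such that 6*x0 + 7*y0 = 1

Step 3: Scale the particular solution.
Multiply by 3/1 = 3:
u = -3, v = 3

Step 4: Verify.
6*(-3) + 7*(3) = 3 = 3 ✓

u = -3, v = 3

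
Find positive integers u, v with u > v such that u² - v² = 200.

Factor: u² - v² = (u+v)(u-v) = 200.
We need two factors of 200 with the same parity.
Use u+v = 100 and u-v = 2 (product 100·2 = 200).
Adding: 2u = 102, so u = 51.
Subtracting: 2v = 98, so v = 49.
Check: 51² - 49² = 2601 - 2401 = 200 ✓

u = 51, v = 49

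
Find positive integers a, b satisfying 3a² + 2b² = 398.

Try small values of a and check whether (398 - 3a²)/2 is a perfect square.
a = 10: 3·10² = 300, so 2b² = 398 - 300 = 98, giving b² = 49, b = 7.
Check: 3·10² + 2·7² = 300 + 98 = 398 ✓

a = 10, b = 7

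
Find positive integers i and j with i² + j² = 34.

We need to find integers i, j > 0 such that i² + j² = 34.
Trying i = 3: j² = 34 - 3² = 34 - 9 = 25
j = 5
Check: 3² + 5² = 9 + 25 = 34 ✓

34 = 3² + 5²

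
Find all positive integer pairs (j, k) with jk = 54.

The positive divisors of 54 are: 1, 2, 3, 6, 9, 18, 27, 54.
Each divisor d gives the pair (d, 54/d):
(1, 54), (2, 27), (3, 18), (6, 9), (9, 6), (18, 3), (27, 2), (54, 1)

(1, 54), (2, 27), (3, 18), (6, 9), (9, 6), (18, 3), (27, 2), (54, 1)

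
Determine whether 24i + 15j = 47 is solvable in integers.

Step 1: Compute gcd(24, 15).
gcd(24, 15) = 3

Step 2: Check divisibility.
Does 3 divide 47? 47 = 3 x 15 + 2, so no.

By the theorem on linear Diophantine equations, 24i + 15j = 47 has integer solutions if and only if gcd(24, 15) divides 47. Since 3 does not divide 47, no solutions exist.

No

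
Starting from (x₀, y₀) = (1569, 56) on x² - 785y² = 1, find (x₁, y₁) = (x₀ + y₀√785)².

Solutions to x² - Dy² = 1 are generated by powers of (x₀ + y₀√D).
The next solution satisfies x₁ + y₁√785 = (x₀ + y₀√785)², giving:
x₁ = x₀² + 785y₀² = 1569² + 785·56² = 2461761 + 2461760 = 4923521
y₁ = 2x₀y₀ = 2·1569·56 = 175728

Verify: 4923521² - 785·175728² = 24241059037441 - 24241059037440 = 1 ✓

x = 4923521, y = 175728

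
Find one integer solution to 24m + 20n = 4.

Step 1: Check solvability.
gcd(24, 20) = 4
Since 4 divides 4, solutions exist.

Step 2: Apply extended Euclidean algorithm to find gcd.
We find integers such that 24*x0 + 20*y0 = 4

Step 3: Scale the particular solution.
Multiply by 4/4 = 1:
m = 1, n = -1

Step 4: Verify.
24*(1) + 20*(-1) = 4 = 4 ✓

m = 1, n = -1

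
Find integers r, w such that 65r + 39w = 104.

Step 1: Check solvability.
gcd(65, 39) = 13
Since 13 divides 104, solutions exist.

Step 2: Apply extended Euclidean algorithm to find gcd.
We find integers such that 65*x0 + 39*y0 = 13

Step 3: Scale the particular solution.
Multiply by 104/13 = 8:
r = -8, w = 16

Step 4: Verify.
65*(-8) + 39*(16) = 104 = 104 ✓

r = -8, w = 16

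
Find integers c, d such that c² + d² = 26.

We need to find integers c, d > 0 such that c² + d² = 26.
Trying c = 1: d² = 26 - 1² = 26 - 1 = 25
d = 5
Check: 1² + 5² = 1 + 25 = 26 ✓

26 = 1² + 5²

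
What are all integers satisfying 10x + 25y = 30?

Step 1: Compute gcd(10, 25) = 5.
Since 5 divides 30, solutions exist.

Step 2: Find a particular solution using extended Euclidean algorithm.
We get x₀ = -12, y₀ = 6.
Check: 10*-12 + 25*6 = 30 = 30 ✓

Step 3: Write the general solution.
x = -12 + (25/5)t = -12 + 5t
y = 6 - (10/5)t = 6 - 2t
for any integer t.

x = -12 + 5t, y = 6 - 2t for integer t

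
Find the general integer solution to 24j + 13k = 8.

Step 1: Compute gcd(24, 13) = 1.
Since 1 divides 8, solutions exist.

Step 2: Find a particular solution using extended Euclidean algorithm.
We get j₀ = 48, k₀ = -88.
Check: 24*48 + 13*-88 = 8 = 8 ✓

Step 3: Write the general solution.
j = 48 + (13/1)t = 48 + 13t
k = -88 - (24/1)t = -88 - 24t
for any integer t.

j = 48 + 13t, k = -88 - 24t for integer t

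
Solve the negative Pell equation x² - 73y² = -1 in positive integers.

We need x² = 73y² - 1. Try successive y:
y = 1: x² = 73·1² - 1 = 72, not a perfect square
y = 2: x² = 73·2² - 1 = 291, not a perfect square
y = 3: x² = 73·3² - 1 = 656, not a perfect square
...
y = 125: x² = 73·125² - 1 = 1140624 = 1068² ✓
Check: 1068² - 73·125² = 1140624 - 1140625 = -1 ✓

x = 1068, y = 125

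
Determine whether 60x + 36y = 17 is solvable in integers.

Step 1: Compute gcd(60, 36).
gcd(60, 36) = 12

Step 2: Check divisibility.
Does 12 divide 17? 17 = 12 x 1 + 5, so no.

By the theorem on linear Diophantine equations, 60x + 36y = 17 has integer solutions if and only if gcd(60, 36) divides 17. Since 12 does not divide 17, no solutions exist.

No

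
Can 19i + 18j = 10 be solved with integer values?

Step 1: Compute gcd(19, 18).
gcd(19, 18) = 1

Step 2: Check divisibility.
Does 1 divide 10? 10 = 1 x 10, so yes.

By the theorem on linear Diophantine equations, 19i + 18j = 10 has integer solutions if and only if gcd(19, 18) divides 10. Since 1 | 10, solutions exist.

Yes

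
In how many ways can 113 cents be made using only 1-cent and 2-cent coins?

We need non-negative integers (x, y) with 1x + 2y = 113.
For each x from 0 to 113, check if (113 - 1x) is a non-negative multiple of 2.
Solutions (x, y): (1,56), (3,55), (5,54), (7,53), ...
Count: 57

57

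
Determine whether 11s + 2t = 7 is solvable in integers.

Step 1: Compute gcd(11, 2).
gcd(11, 2) = 1

Step 2: Check divisibility.
Does 1 divide 7? 7 = 1 x 7, so yes.

By the theorem on linear Diophantine equations, 11s + 2t = 7 has integer solutions if and only if gcd(11, 2) divides 7. Since 1 | 7, solutions exist.

Yes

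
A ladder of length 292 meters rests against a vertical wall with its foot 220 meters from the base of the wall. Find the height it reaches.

The ladder, wall, and ground form a right triangle with hypotenuse 292 and one leg 220.
By the Pythagorean theorem: h² = 292² - 220² = 85264 - 48400 = 36864
h = √36864 = 192 meters

192 meters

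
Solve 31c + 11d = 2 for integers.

Step 1: Check solvability.
gcd(31, 11) = 1
Since 1 divides 2, solutions exist.

Step 2: Apply extended Euclidean algorithm to find gcd.
We find integers such that 31*x0 + 11*y0 = 1

Step 3: Scale the particular solution.
Multiply by 2/1 = 2:
c = 10, d = -28

Step 4: Verify.
31*(10) + 11*(-28) = 2 = 2 ✓

c = 10, d = -28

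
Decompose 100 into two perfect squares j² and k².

We need to find integers j, k > 0 such that j² + k² = 100.
Trying j = 6: k² = 100 - 6² = 100 - 36 = 64
k = 8
Check: 6² + 8² = 36 + 64 = 100 ✓

100 = 6² + 8²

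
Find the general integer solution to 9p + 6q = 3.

Step 1: Compute gcd(9, 6) = 3.
Since 3 divides 3, solutions exist.

Step 2: Find a particular solution using extended Euclidean algorithm.
We get p₀ = 1, q₀ = -1.
Check: 9*1 + 6*-1 = 3 = 3 ✓

Step 3: Write the general solution.
p = 1 + (6/3)t = 1 + 2t
q = -1 - (9/3)t = -1 - 3t
for any integer t.

p = 1 + 2t, q = -1 - 3t for integer t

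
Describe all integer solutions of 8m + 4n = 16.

Step 1: Compute gcd(8, 4) = 4.
Since 4 divides 16, solutions exist.

Step 2: Find a particular solution using extended Euclidean algorithm.
We get m₀ = 0, n₀ = 4.
Check: 8*0 + 4*4 = 16 = 16 ✓

Step 3: Write the general solution.
m = 0 + (4/4)t = 0 + 1t
n = 4 - (8/4)t = 4 - 2t
for any integer t.

m = 0 + 1t, n = 4 - 2t for integer t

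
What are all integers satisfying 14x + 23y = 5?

Step 1: Compute gcd(14, 23) = 1.
Since 1 divides 5, solutions exist.

Step 2: Find a particular solution using extended Euclidean algorithm.
We get x₀ = 25, y₀ = -15.
Check: 14*25 + 23*-15 = 5 = 5 ✓

Step 3: Write the general solution.
x = 25 + (23/1)t = 25 + 23t
y = -15 - (14/1)t = -15 - 14t
for any integer t.

x = 25 + 23t, y = -15 - 14t for integer t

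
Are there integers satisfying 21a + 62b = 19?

Step 1: Compute gcd(21, 62).
gcd(21, 62) = 1

Step 2: Check divisibility.
Does 1 divide 19? 19 = 1 x 19, so yes.

By the theorem on linear Diophantine equations, 21a + 62b = 19 has integer solutions if and only if gcd(21, 62) divides 19. Since 1 | 19, solutions exist.

Yes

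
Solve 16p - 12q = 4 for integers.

Step 1: Check solvability.
gcd(16, 12) = 4
Since 4 divides 4, solutions exist.

Step 2: Apply extended Euclidean algorithm to find gcd.
We find integers such that 16*x0 + 12*y0 = 4

Step 3: Scale the particular solution.
Multiply by 4/4 = 1:
p = 1, q = 1

Step 4: Verify.
16*(1) - 12*(1) = 4 = 4 ✓

p = 1, q = 1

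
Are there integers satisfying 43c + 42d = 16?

Step 1: Compute gcd(43, 42).
gcd(43, 42) = 1

Step 2: Check divisibility.
Does 1 divide 16? 16 = 1 x 16, so yes.

By the theorem on linear Diophantine equations, 43c + 42d = 16 has integer solutions if and only if gcd(43, 42) divides 16. Since 1 | 16, solutions exist.

Yes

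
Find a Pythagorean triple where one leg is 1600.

We need the other leg and hypotenuse such that 1600² + x² = c².
Take x = 399, c = 1649: 1600² + 399² = 2560000 + 159201 = 2719201 = 1649² ✓
Triple: (399, 1600, 1649)

(399, 1600, 1649)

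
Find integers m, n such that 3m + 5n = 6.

Step 1: Check solvability.
gcd(3, 5) = 1
Since 1 divides 6, solutions exist.

Step 2: Apply extended Euclidean algorithm to find gcd.
We find integers such that 3*x0 + 5*y0 = 1

Step 3: Scale the particular solution.
Multiply by 6/1 = 6:
m = 12, n = -6

Step 4: Verify.
3*(12) + 5*(-6) = 6 = 6 ✓

m = 12, n = -6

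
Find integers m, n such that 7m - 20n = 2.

Step 1: Check solvability.
gcd(7, 20) = 1
Since 1 divides 2, solutions exist.

Step 2: Apply extended Euclidean algorithm to find gcd.
We find integers such that 7*x0 + 20*y0 = 1

Step 3: Scale the particular solution.
Multiply by 2/1 = 2:
m = 6, n = 2

Step 4: Verify.
7*(6) - 20*(2) = 2 = 2 ✓

m = 6, n = 2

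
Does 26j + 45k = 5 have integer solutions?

Step 1: Compute gcd(26, 45).
gcd(26, 45) = 1

Step 2: Check divisibility.
Does 1 divide 5? 5 = 1 x 5, so yes.

By the theorem on linear Diophantine equations, 26j + 45k = 5 has integer solutions if and only if gcd(26, 45) divides 5. Since 1 | 5, solutions exist.

Yes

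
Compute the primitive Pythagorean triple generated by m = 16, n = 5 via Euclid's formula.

a = m² - n² = 256 - 25 = 231
b = 2mn = 2·16·5 = 160
c = m² + n² = 256 + 25 = 281
Verify: 231² + 160² = 53361 + 25600 = 78961 = 281² ✓

(231, 160, 281)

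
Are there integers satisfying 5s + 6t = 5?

Step 1: Compute gcd(5, 6).
gcd(5, 6) = 1

Step 2: Check divisibility.
Does 1 divide 5? 5 = 1 x 5, so yes.

By the theorem on linear Diophantine equations, 5s + 6t = 5 has integer solutions if and only if gcd(5, 6) divides 5. Since 1 | 5, solutions exist.

Yes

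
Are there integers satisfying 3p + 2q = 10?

Step 1: Compute gcd(3, 2).
gcd(3, 2) = 1

Step 2: Check divisibility.
Does 1 divide 10? 10 = 1 x 10, so yes.

By the theorem on linear Diophantine equations, 3p + 2q = 10 has integer solutions if and only if gcd(3, 2) divides 10. Since 1 | 10, solutions exist.

Yes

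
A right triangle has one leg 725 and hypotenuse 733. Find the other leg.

b² = c² - a² = 537289 - 525625 = 11664
b = 108

108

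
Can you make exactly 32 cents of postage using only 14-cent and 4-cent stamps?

We need non-negative x, y with 14x + 4y = 32.
gcd(14, 4) = 2 divides 32, so integer solutions exist.
Search for a non-negative one: x = 0 gives 4y = 32 - 0 = 32, so y = 8.
Check: 14·0 + 4·8 = 32 ✓

Yes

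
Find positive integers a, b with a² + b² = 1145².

We need a² + b² = 1145² = 1311025.
Trying: 423² + 1064² = 178929 + 1132096 = 1311025 ✓

(423, 1064, 1145)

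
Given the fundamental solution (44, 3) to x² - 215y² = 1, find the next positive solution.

Solutions to x² - Dy² = 1 are generated by powers of (x₀ + y₀√D).
The next solution satisfies x₁ + y₁√215 = (x₀ + y₀√215)², giving:
x₁ = x₀² + 215y₀² = 44² + 215·3² = 1936 + 1935 = 3871
y₁ = 2x₀y₀ = 2·44·3 = 264

Verify: 3871² - 215·264² = 14984641 - 14984640 = 1 ✓

x = 3871, y = 264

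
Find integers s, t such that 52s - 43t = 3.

Step 1: Check solvability.
gcd(52, 43) = 1
Since 1 divides 3, solutions exist.

Step 2: Apply extended Euclidean algorithm to find gcd.
We find integers such that 52*x0 + 43*y0 = 1

Step 3: Scale the particular solution.
Multiply by 3/1 = 3:
s = -57, t = -69

Step 4: Verify.
52*(-57) - 43*(-69) = 3 = 3 ✓

s = -57, t = -69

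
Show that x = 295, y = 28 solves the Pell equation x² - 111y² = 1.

Compute x² = 295² = 87025
Compute 111y² = 111·28² = 111·784 = 87024
x² - 111y² = 87025 - 87024 = 1
Since this equals 1, (295, 28) is a solution.

Yes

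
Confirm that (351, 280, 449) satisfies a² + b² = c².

Compute a² + b² = 351² + 280² = 123201 + 78400 = 201601
Compute c² = 449² = 201601
Since 201601 = 201601, confirmed.

Yes, it is a Pythagorean triple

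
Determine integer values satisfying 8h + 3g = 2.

Step 1: Check solvability.
gcd(8, 3) = 1
Since 1 divides 2, solutions exist.

Step 2: Apply extended Euclidean algorithm to find gcd.
We find integers such that 8*x0 + 3*y0 = 1

Step 3: Scale the particular solution.
Multiply by 2/1 = 2:
h = -2, g = 6

Step 4: Verify.
8*(-2) + 3*(6) = 2 = 2 ✓

h = -2, g = 6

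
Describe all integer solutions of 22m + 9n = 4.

Step 1: Compute gcd(22, 9) = 1.
Since 1 divides 4, solutions exist.

Step 2: Find a particular solution using extended Euclidean algorithm.
We get m₀ = -8, n₀ = 20.
Check: 22*-8 + 9*20 = 4 = 4 ✓

Step 3: Write the general solution.
m = -8 + (9/1)t = -8 + 9t
n = 20 - (22/1)t = 20 - 22t
for any integer t.

m = -8 + 9t, n = 20 - 22t for integer t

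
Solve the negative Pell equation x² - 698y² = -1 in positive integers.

We need x² = 698y² - 1. Try successive y:
y = 1: x² = 698·1² - 1 = 697, not a perfect square
y = 2: x² = 698·2² - 1 = 2791, not a perfect square
y = 3: x² = 698·3² - 1 = 6281, not a perfect square
...
y = 193: x² = 698·193² - 1 = 25999801 = 5099² ✓
Check: 5099² - 698·193² = 25999801 - 25999802 = -1 ✓

x = 5099, y = 193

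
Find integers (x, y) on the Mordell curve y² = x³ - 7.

Try small integer x values and check whether x³ - 7 is a perfect square.
x = 2: x³ - 7 = 2³ - 7 = 8 - 7 = 1
Is 1 a perfect square? 1² = 1 ✓
So (x, y) = (2, -1) is a solution.

x = 2, y = -1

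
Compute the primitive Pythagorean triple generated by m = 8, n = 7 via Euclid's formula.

a = m² - n² = 64 - 49 = 15
b = 2mn = 2·8·7 = 112
c = m² + n² = 64 + 49 = 113
Verify: 15² + 112² = 225 + 12544 = 12769 = 113² ✓

(15, 112, 113)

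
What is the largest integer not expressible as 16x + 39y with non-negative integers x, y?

For two coprime denominations a and b, the Frobenius number (largest value not representable as a non-negative combination) is ab - a - b.
Here gcd(16, 39) = 1, so they are coprime.
F(16, 39) = 16·39 - 16 - 39 = 624 - 55 = 569

569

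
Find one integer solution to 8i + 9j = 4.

Step 1: Check solvability.
gcd(8, 9) = 1
Since 1 divides 4, solutions exist.

Step 2: Apply extended Euclidean algorithm to find gcd.
We find integers such that 8*x0 + 9*y0 = 1

Step 3: Scale the particular solution.
Multiply by 4/1 = 4:
i = -4, j = 4

Step 4: Verify.
8*(-4) + 9*(4) = 4 = 4 ✓

i = -4, j = 4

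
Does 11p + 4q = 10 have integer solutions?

Step 1: Compute gcd(11, 4).
gcd(11, 4) = 1

Step 2: Check divisibility.
Does 1 divide 10? 10 = 1 x 10, so yes.

By the theorem on linear Diophantine equations, 11p + 4q = 10 has integer solutions if and only if gcd(11, 4) divides 10. Since 1 | 10, solutions exist.

Yes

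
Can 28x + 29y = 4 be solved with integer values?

Step 1: Compute gcd(28, 29).
gcd(28, 29) = 1

Step 2: Check divisibility.
Does 1 divide 4? 4 = 1 x 4, so yes.

By the theorem on linear Diophantine equations, 28x + 29y = 4 has integer solutions if and only if gcd(28, 29) divides 4. Since 1 | 4, solutions exist.

Yes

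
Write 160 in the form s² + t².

We need to find integers s, t > 0 such that s² + t² = 160.
Trying s = 4: t² = 160 - 4² = 160 - 16 = 144
t = 12
Check: 4² + 12² = 16 + 144 = 160 ✓

160 = 4² + 12²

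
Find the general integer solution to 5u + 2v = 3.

Step 1: Compute gcd(5, 2) = 1.
Since 1 divides 3, solutions exist.

Step 2: Find a particular solution using extended Euclidean algorithm.
We get u₀ = 3, v₀ = -6.
Check: 5*3 + 2*-6 = 3 = 3 ✓

Step 3: Write the general solution.
u = 3 + (2/1)t = 3 + 2t
v = -6 - (5/1)t = -6 - 5t
for any integer t.

u = 3 + 2t, v = -6 - 5t for integer t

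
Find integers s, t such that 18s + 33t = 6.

Step 1: Check solvability.
gcd(18, 33) = 3
Since 3 divides 6, solutions exist.

Step 2: Apply extended Euclidean algorithm to find gcd.
We find integers such that 18*x0 + 33*y0 = 3

Step 3: Scale the particular solution.
Multiply by 6/3 = 2:
s = 4, t = -2

Step 4: Verify.
18*(4) + 33*(-2) = 6 = 6 ✓

s = 4, t = -2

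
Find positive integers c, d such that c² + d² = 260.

Search for c with 260 - c² a perfect square.
c = 2: 260 - 2² = 260 - 4 = 256 = 16² ✓
So c = 2, d = 16.

c = 2, d = 16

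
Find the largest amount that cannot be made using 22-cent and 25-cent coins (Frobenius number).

For two coprime denominations a and b, the Frobenius number (largest value not representable as a non-negative combination) is ab - a - b.
Here gcd(22, 25) = 1, so they are coprime.
F(22, 25) = 22·25 - 22 - 25 = 550 - 47 = 503

503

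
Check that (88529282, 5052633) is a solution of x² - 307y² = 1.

Compute x² = 88529282² = 7837433771435524
Compute 307y² = 307·5052633² = 307·25529100232689 = 7837433771435523
x² - 307y² = 7837433771435524 - 7837433771435523 = 1
Since this equals 1, (88529282, 5052633) is a solution.

Yes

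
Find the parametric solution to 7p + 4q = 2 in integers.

Step 1: Compute gcd(7, 4) = 1.
Since 1 divides 2, solutions exist.

Step 2: Find a particular solution using extended Euclidean algorithm.
We get p₀ = -2, q₀ = 4.
Check: 7*-2 + 4*4 = 2 = 2 ✓

Step 3: Write the general solution.
p = -2 + (4/1)t = -2 + 4t
q = 4 - (7/1)t = 4 - 7t
for any integer t.

p = -2 + 4t, q = 4 - 7t for integer t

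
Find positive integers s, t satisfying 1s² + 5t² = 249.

Try small values of s and check whether (249 - 1s²)/5 is a perfect square.
s = 2: 1·2² = 4, so 5t² = 249 - 4 = 245, giving t² = 49, t = 7.
Check: 1·2² + 5·7² = 4 + 245 = 249 ✓

s = 2, t = 7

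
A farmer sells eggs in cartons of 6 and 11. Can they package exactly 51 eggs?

We need non-negative a, b with 6a + 11b = 51.
gcd(6, 11) = 1 divides 51.
Try a = 3: 11b = 51 - 18 = 33, so b = 3.
One way: 3 cartons of 6 and 3 cartons of 11.

Yes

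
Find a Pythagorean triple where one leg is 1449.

We need the other leg and hypotenuse such that 1449² + x² = c².
Take x = 5460, c = 5649: 1449² + 5460² = 2099601 + 29811600 = 31911201 = 5649² ✓
Triple: (1449, 5460, 5649)

(1449, 5460, 5649)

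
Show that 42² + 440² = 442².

Compute a² + b² = 42² + 440² = 1764 + 193600 = 195364
Compute c² = 442² = 195364
Since 195364 = 195364, confirmed.

Yes, it is a Pythagorean triple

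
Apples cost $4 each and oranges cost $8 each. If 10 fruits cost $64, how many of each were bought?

Let a = apples, o = oranges.
a + o = 10
4a + 8o = 64
Substitute o = 10 - a:
4a + 8(10 - a) = 64
(4 - 8)a = 64 - 80
-4a = -16
a = 4, o = 10 - 4 = 6

Apples: 4, Oranges: 6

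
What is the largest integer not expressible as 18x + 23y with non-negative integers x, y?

For two coprime denominations a and b, the Frobenius number (largest value not representable as a non-negative combination) is ab - a - b.
Here gcd(18, 23) = 1, so they are coprime.
F(18, 23) = 18·23 - 18 - 23 = 414 - 41 = 373

373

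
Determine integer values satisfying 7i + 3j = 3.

Step 1: Check solvability.
gcd(7, 3) = 1
Since 1 divides 3, solutions exist.

Step 2: Apply extended Euclidean algorithm to find gcd.
We find integers such that 7*x0 + 3*y0 = 1

Step 3: Scale the particular solution.
Multiply by 3/1 = 3:
i = 3, j = -6

Step 4: Verify.
7*(3) + 3*(-6) = 3 = 3 ✓

i = 3, j = -6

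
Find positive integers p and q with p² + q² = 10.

We need to find integers p, q > 0 such that p² + q² = 10.
Trying p = 1: q² = 10 - 1² = 10 - 1 = 9
q = 3
Check: 1² + 3² = 1 + 9 = 10 ✓

10 = 1² + 3²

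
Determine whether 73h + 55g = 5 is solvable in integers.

Step 1: Compute gcd(73, 55).
gcd(73, 55) = 1

Step 2: Check divisibility.
Does 1 divide 5? 5 = 1 x 5, so yes.

By the theorem on linear Diophantine equations, 73h + 55g = 5 has integer solutions if and only if gcd(73, 55) divides 5. Since 1 | 5, solutions exist.

Yes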